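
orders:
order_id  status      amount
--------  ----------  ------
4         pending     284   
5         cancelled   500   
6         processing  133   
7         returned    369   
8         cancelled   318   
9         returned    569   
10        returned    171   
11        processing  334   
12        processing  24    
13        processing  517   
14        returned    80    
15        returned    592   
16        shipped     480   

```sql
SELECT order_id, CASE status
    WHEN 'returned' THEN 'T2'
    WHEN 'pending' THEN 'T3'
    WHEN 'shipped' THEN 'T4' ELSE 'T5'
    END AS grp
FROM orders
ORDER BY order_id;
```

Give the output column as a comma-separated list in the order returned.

T3, T5, T5, T2, T5, T2, T2, T5, T5, T5, T2, T2, T4

order_id=4: status='pending' → T3
order_id=5: ELSE → T5
order_id=6: ELSE → T5
order_id=7: status='returned' → T2
order_id=8: ELSE → T5
order_id=9: status='returned' → T2
order_id=10: status='returned' → T2
order_id=11: ELSE → T5
order_id=12: ELSE → T5
order_id=13: ELSE → T5
order_id=14: status='returned' → T2
order_id=15: status='returned' → T2
order_id=16: status='shipped' → T4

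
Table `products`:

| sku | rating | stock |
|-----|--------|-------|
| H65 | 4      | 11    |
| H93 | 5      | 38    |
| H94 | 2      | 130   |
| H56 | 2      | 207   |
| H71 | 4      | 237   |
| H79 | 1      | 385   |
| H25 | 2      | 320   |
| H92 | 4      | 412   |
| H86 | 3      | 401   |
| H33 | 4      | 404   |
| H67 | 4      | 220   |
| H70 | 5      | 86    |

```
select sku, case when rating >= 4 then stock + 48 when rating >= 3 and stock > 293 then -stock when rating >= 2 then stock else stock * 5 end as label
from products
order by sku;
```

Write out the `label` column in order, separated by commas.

320, 452, 207, 59, 268, 134, 285, 1925, -401, 460, 86, 130

sku=H25: rating >= 2 → 320
sku=H33: rating >= 4 → 452
sku=H56: rating >= 2 → 207
sku=H65: rating >= 4 → 59
sku=H67: rating >= 4 → 268
sku=H70: rating >= 4 → 134
sku=H71: rating >= 4 → 285
sku=H79: ELSE → 1925
sku=H86: rating >= 3 and stock > 293 → -401
sku=H92: rating >= 4 → 460
sku=H93: rating >= 4 → 86
sku=H94: rating >= 2 → 130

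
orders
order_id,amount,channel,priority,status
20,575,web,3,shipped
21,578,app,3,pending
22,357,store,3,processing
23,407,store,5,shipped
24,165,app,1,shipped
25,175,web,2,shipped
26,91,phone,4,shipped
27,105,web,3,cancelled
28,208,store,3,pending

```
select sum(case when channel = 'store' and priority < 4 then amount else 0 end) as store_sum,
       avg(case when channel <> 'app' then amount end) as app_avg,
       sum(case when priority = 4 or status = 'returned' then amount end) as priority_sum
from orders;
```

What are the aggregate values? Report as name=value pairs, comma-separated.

[store_sum: channel = 'store' and priority < 4]
order_id=20: ✗
order_id=21: ✗
order_id=22: ✓ → 357
order_id=23: ✗
order_id=24: ✗
order_id=25: ✗
order_id=26: ✗
order_id=27: ✗
order_id=28: ✓ → 208
store_sum = 357 + 208 = 565
—
[app_avg: channel <> 'app']
order_id=20: ✓ → 575
order_id=21: ✗
order_id=22: ✓ → 357
order_id=23: ✓ → 407
order_id=24: ✗
order_id=25: ✓ → 175
order_id=26: ✓ → 91
order_id=27: ✓ → 105
order_id=28: ✓ → 208
app_avg = (575 + 357 + 407 + 175 + 91 + 105 + 208) / 7 = 274
—
[priority_sum: priority = 4 or status = 'returned']
order_id=20: ✗
order_id=21: ✗
order_id=22: ✗
order_id=23: ✗
order_id=24: ✗
order_id=25: ✗
order_id=26: ✓ → 91
order_id=27: ✗
order_id=28: ✗
priority_sum = 91

store_sum=565, app_avg=274, priority_sum=91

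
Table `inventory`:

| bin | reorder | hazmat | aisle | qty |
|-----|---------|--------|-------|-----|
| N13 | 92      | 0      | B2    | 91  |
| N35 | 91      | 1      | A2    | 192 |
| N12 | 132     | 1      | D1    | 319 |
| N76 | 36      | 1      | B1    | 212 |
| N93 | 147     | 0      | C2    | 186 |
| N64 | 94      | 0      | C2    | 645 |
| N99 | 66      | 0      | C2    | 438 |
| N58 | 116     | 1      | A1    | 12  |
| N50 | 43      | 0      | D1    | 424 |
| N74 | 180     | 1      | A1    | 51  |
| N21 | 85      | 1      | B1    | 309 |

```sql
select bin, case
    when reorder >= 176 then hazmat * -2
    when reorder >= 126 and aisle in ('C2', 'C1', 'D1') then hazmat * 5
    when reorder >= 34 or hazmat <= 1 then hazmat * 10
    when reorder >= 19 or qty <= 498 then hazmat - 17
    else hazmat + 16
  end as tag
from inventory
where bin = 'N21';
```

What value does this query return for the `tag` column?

bin = N21: reorder=85, hazmat=1, aisle=B1, qty=309.
reorder >= 176 → false
reorder >= 126 and aisle in ('C2', 'C1', 'D1') → false
reorder >= 34 or hazmat <= 1 → true → 10

10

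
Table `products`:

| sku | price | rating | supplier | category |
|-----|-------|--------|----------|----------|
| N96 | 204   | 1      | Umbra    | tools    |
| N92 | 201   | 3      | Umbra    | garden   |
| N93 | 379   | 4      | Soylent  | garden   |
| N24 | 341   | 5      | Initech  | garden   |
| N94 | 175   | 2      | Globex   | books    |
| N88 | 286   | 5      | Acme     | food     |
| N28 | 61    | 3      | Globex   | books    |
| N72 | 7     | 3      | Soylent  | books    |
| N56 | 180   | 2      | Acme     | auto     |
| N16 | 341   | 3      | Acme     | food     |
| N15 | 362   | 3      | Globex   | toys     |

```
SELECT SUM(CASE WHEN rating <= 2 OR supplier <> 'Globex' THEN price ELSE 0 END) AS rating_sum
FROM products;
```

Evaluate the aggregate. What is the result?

2114

sku=N96: ✓ → 204
sku=N92: ✓ → 201
sku=N93: ✓ → 379
sku=N24: ✓ → 341
sku=N94: ✓ → 175
sku=N88: ✓ → 286
sku=N28: ✗
sku=N72: ✓ → 7
sku=N56: ✓ → 180
sku=N16: ✓ → 341
sku=N15: ✗
rating_sum = 204 + 201 + 379 + 341 + 175 + 286 + 7 + 180 + 341 = 2114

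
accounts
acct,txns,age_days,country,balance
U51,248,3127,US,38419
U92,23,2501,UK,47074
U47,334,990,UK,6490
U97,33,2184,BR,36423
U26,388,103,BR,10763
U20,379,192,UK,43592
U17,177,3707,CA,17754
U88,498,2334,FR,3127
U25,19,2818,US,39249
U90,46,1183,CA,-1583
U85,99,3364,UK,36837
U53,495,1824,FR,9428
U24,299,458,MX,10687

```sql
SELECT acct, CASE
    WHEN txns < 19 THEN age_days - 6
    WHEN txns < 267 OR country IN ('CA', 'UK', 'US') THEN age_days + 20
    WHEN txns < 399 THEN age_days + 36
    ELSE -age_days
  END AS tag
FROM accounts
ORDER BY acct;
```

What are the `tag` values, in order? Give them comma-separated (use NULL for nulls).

3727, 212, 494, 2838, 139, 1010, 3147, -1824, 3384, -2334, 1203, 2521, 2204

acct=U17: txns < 267 OR country IN ('CA', 'UK', 'US') → 3727
acct=U20: txns < 267 OR country IN ('CA', 'UK', 'US') → 212
acct=U24: txns < 399 → 494
acct=U25: txns < 267 OR country IN ('CA', 'UK', 'US') → 2838
acct=U26: txns < 399 → 139
acct=U47: txns < 267 OR country IN ('CA', 'UK', 'US') → 1010
acct=U51: txns < 267 OR country IN ('CA', 'UK', 'US') → 3147
acct=U53: ELSE → -1824
acct=U85: txns < 267 OR country IN ('CA', 'UK', 'US') → 3384
acct=U88: ELSE → -2334
acct=U90: txns < 267 OR country IN ('CA', 'UK', 'US') → 1203
acct=U92: txns < 267 OR country IN ('CA', 'UK', 'US') → 2521
acct=U97: txns < 267 OR country IN ('CA', 'UK', 'US') → 2204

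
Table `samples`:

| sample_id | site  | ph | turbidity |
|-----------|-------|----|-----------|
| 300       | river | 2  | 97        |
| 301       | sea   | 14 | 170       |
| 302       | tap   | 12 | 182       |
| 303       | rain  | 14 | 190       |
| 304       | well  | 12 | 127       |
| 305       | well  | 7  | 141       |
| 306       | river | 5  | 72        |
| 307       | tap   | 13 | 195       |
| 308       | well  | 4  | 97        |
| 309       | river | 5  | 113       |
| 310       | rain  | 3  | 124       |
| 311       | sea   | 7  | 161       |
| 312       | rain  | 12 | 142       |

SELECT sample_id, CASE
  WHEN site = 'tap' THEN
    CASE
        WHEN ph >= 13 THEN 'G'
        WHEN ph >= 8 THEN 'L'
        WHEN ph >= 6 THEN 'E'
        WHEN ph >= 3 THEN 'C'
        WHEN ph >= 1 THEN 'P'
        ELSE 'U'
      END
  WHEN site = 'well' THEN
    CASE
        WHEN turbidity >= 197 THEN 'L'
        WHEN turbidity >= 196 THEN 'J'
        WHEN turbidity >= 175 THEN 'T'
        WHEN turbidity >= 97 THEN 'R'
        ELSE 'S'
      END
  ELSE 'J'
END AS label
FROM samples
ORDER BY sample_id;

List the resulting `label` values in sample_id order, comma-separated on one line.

J, J, L, J, R, R, J, G, R, J, J, J, J

sample_id=300: site='river' → outer ELSE → J
sample_id=301: site='sea' → outer ELSE → J
sample_id=302: site='tap' → inner[ph >= 8] → L
sample_id=303: site='rain' → outer ELSE → J
sample_id=304: site='well' → inner[turbidity >= 97] → R
sample_id=305: site='well' → inner[turbidity >= 97] → R
sample_id=306: site='river' → outer ELSE → J
sample_id=307: site='tap' → inner[ph >= 13] → G
sample_id=308: site='well' → inner[turbidity >= 97] → R
sample_id=309: site='river' → outer ELSE → J
sample_id=310: site='rain' → outer ELSE → J
sample_id=311: site='sea' → outer ELSE → J
sample_id=312: site='rain' → outer ELSE → J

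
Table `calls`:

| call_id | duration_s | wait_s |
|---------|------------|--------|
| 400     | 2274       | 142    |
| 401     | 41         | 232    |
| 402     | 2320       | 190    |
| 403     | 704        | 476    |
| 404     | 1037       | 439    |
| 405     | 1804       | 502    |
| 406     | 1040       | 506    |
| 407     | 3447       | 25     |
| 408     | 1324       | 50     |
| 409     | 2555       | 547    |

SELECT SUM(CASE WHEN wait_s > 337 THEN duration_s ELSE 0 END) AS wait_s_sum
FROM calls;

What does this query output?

call_id=400: ✗
call_id=401: ✗
call_id=402: ✗
call_id=403: ✓ → 704
call_id=404: ✓ → 1037
call_id=405: ✓ → 1804
call_id=406: ✓ → 1040
call_id=407: ✗
call_id=408: ✗
call_id=409: ✓ → 2555
wait_s_sum = 704 + 1037 + 1804 + 1040 + 2555 = 7140

7140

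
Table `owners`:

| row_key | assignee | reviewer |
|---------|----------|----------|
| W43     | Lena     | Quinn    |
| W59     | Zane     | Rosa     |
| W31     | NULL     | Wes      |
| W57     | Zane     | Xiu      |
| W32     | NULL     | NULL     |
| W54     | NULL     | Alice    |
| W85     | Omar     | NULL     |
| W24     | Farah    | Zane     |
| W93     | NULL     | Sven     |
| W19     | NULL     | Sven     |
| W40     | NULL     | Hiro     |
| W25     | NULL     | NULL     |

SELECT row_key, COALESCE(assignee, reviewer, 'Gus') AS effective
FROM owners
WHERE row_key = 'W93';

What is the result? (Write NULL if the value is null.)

row_key = W93: assignee=NULL, reviewer=Sven.
assignee=NULL, reviewer=Sven → Sven

Sven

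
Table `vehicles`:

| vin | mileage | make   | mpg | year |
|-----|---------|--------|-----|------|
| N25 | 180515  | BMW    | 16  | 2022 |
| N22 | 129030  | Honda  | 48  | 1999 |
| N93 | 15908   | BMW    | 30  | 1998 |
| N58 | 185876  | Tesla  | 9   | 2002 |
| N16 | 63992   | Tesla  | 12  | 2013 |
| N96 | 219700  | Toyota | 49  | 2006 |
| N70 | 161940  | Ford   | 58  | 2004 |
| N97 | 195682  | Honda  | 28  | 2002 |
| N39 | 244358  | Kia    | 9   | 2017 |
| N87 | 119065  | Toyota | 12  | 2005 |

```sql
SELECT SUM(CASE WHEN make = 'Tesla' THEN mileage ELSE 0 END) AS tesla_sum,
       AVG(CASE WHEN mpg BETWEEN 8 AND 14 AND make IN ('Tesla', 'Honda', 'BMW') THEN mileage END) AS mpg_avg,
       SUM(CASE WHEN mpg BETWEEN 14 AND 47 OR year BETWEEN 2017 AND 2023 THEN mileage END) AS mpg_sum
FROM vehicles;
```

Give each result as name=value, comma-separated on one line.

tesla_sum=249868, mpg_avg=124934, mpg_sum=636463

[tesla_sum: make = 'Tesla']
vin=N25: ✗
vin=N22: ✗
vin=N93: ✗
vin=N58: ✓ → 185876
vin=N16: ✓ → 63992
vin=N96: ✗
vin=N70: ✗
vin=N97: ✗
vin=N39: ✗
vin=N87: ✗
tesla_sum = 185876 + 63992 = 249868
—
[mpg_avg: mpg BETWEEN 8 AND 14 AND make IN ('Tesla', 'Honda', 'BMW')]
vin=N25: ✗
vin=N22: ✗
vin=N93: ✗
vin=N58: ✓ → 185876
vin=N16: ✓ → 63992
vin=N96: ✗
vin=N70: ✗
vin=N97: ✗
vin=N39: ✗
vin=N87: ✗
mpg_avg = (185876 + 63992) / 2 = 124934
—
[mpg_sum: mpg BETWEEN 14 AND 47 OR year BETWEEN 2017 AND 2023]
vin=N25: ✓ → 180515
vin=N22: ✗
vin=N93: ✓ → 15908
vin=N58: ✗
vin=N16: ✗
vin=N96: ✗
vin=N70: ✗
vin=N97: ✓ → 195682
vin=N39: ✓ → 244358
vin=N87: ✗
mpg_sum = 180515 + 15908 + 195682 + 244358 = 636463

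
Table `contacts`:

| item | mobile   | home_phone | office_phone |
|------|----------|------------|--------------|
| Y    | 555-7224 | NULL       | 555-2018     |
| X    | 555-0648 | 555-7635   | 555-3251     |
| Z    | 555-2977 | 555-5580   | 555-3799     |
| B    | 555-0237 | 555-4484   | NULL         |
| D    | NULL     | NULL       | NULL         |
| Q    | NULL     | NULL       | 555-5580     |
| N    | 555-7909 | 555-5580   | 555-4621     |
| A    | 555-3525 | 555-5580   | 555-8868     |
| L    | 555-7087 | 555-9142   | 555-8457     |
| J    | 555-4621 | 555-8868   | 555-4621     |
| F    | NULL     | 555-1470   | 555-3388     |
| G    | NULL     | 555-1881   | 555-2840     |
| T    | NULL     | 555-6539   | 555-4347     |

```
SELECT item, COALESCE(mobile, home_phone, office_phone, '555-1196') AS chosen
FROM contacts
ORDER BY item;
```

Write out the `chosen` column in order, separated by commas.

555-3525, 555-0237, 555-1196, 555-1470, 555-1881, 555-4621, 555-7087, 555-7909, 555-5580, 555-6539, 555-0648, 555-7224, 555-2977

item=A: mobile=555-3525 → 555-3525
item=B: mobile=555-0237 → 555-0237
item=D: mobile=NULL, home_phone=NULL, office_phone=NULL, → literal 555-1196 → 555-1196
item=F: mobile=NULL, home_phone=555-1470 → 555-1470
item=G: mobile=NULL, home_phone=555-1881 → 555-1881
item=J: mobile=555-4621 → 555-4621
item=L: mobile=555-7087 → 555-7087
item=N: mobile=555-7909 → 555-7909
item=Q: mobile=NULL, home_phone=NULL, office_phone=555-5580 → 555-5580
item=T: mobile=NULL, home_phone=555-6539 → 555-6539
item=X: mobile=555-0648 → 555-0648
item=Y: mobile=555-7224 → 555-7224
item=Z: mobile=555-2977 → 555-2977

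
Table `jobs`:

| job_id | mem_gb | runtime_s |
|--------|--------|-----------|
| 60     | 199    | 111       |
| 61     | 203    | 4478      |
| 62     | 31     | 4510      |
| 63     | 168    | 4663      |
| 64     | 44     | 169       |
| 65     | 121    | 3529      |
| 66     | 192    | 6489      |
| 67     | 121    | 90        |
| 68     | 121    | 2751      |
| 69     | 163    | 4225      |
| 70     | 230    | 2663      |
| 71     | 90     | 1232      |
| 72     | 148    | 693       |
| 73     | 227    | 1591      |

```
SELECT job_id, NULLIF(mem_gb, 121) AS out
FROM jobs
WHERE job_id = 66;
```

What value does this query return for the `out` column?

job_id = 66: mem_gb=192, runtime_s=6489.
mem_gb=192 vs 121: differ → 192

192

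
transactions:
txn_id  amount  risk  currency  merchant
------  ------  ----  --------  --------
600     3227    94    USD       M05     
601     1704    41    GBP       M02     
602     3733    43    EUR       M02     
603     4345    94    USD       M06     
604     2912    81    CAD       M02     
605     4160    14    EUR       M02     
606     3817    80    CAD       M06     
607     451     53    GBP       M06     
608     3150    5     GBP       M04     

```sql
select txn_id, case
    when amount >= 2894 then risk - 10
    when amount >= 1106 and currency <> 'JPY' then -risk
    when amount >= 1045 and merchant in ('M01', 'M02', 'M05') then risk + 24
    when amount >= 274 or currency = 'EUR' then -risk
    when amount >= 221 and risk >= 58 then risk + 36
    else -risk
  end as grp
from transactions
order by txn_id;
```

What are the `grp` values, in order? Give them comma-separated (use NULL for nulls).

84, -41, 33, 84, 71, 4, 70, -53, -5

txn_id=600: amount >= 2894 → 84
txn_id=601: amount >= 1106 and currency <> 'JPY' → -41
txn_id=602: amount >= 2894 → 33
txn_id=603: amount >= 2894 → 84
txn_id=604: amount >= 2894 → 71
txn_id=605: amount >= 2894 → 4
txn_id=606: amount >= 2894 → 70
txn_id=607: amount >= 274 or currency = 'EUR' → -53
txn_id=608: amount >= 2894 → -5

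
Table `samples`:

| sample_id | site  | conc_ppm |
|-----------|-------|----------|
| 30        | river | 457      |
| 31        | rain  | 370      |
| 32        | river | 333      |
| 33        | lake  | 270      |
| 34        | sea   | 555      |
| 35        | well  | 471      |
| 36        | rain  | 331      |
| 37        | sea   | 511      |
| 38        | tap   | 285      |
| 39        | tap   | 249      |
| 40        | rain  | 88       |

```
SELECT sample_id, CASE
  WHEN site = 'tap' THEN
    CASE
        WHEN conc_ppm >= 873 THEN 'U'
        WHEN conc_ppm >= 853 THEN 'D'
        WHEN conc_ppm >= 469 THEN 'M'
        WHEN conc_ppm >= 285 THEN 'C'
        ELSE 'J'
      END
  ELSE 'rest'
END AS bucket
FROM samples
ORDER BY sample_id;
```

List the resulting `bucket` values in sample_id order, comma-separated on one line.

sample_id=30: site='river' → outer ELSE → rest
sample_id=31: site='rain' → outer ELSE → rest
sample_id=32: site='river' → outer ELSE → rest
sample_id=33: site='lake' → outer ELSE → rest
sample_id=34: site='sea' → outer ELSE → rest
sample_id=35: site='well' → outer ELSE → rest
sample_id=36: site='rain' → outer ELSE → rest
sample_id=37: site='sea' → outer ELSE → rest
sample_id=38: site='tap' → inner[conc_ppm >= 285] → C
sample_id=39: site='tap' → inner[ELSE] → J
sample_id=40: site='rain' → outer ELSE → rest

rest, rest, rest, rest, rest, rest, rest, rest, C, J, rest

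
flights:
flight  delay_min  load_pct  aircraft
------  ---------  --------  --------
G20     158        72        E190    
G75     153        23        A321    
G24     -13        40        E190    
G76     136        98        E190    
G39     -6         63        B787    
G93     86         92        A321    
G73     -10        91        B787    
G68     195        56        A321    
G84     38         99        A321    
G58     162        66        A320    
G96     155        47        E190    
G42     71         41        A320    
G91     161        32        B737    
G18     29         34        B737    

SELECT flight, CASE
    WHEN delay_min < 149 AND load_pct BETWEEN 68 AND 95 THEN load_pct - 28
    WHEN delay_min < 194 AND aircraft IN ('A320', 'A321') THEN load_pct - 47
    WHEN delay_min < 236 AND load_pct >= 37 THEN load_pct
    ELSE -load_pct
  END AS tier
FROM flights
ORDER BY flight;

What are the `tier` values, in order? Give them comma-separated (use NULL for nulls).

flight=G18: ELSE → -34
flight=G20: delay_min < 236 AND load_pct >= 37 → 72
flight=G24: delay_min < 236 AND load_pct >= 37 → 40
flight=G39: delay_min < 236 AND load_pct >= 37 → 63
flight=G42: delay_min < 194 AND aircraft IN ('A320', 'A321') → -6
flight=G58: delay_min < 194 AND aircraft IN ('A320', 'A321') → 19
flight=G68: delay_min < 236 AND load_pct >= 37 → 56
flight=G73: delay_min < 149 AND load_pct BETWEEN 68 AND 95 → 63
flight=G75: delay_min < 194 AND aircraft IN ('A320', 'A321') → -24
flight=G76: delay_min < 236 AND load_pct >= 37 → 98
flight=G84: delay_min < 194 AND aircraft IN ('A320', 'A321') → 52
flight=G91: ELSE → -32
flight=G93: delay_min < 149 AND load_pct BETWEEN 68 AND 95 → 64
flight=G96: delay_min < 236 AND load_pct >= 37 → 47

-34, 72, 40, 63, -6, 19, 56, 63, -24, 98, 52, -32, 64, 47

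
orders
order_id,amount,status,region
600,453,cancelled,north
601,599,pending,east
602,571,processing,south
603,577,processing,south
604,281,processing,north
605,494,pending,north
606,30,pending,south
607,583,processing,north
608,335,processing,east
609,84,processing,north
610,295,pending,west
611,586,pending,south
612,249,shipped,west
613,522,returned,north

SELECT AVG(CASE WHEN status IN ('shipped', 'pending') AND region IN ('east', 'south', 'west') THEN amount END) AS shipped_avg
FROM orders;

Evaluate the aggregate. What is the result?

351.8

order_id=600: ✗
order_id=601: ✓ → 599
order_id=602: ✗
order_id=603: ✗
order_id=604: ✗
order_id=605: ✗
order_id=606: ✓ → 30
order_id=607: ✗
order_id=608: ✗
order_id=609: ✗
order_id=610: ✓ → 295
order_id=611: ✓ → 586
order_id=612: ✓ → 249
order_id=613: ✗
shipped_avg = (599 + 30 + 295 + 586 + 249) / 5 = 351.8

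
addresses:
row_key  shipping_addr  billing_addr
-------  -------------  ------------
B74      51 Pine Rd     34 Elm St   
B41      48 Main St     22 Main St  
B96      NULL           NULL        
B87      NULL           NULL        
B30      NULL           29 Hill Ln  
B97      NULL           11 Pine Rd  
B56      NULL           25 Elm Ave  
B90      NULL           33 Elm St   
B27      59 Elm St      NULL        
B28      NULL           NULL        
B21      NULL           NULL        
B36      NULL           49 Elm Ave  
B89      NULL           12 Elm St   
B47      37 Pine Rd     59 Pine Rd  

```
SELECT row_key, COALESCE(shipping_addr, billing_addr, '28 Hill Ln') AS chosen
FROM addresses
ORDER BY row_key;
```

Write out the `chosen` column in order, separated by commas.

row_key=B21: shipping_addr=NULL, billing_addr=NULL, → literal 28 Hill Ln → 28 Hill Ln
row_key=B27: shipping_addr=59 Elm St → 59 Elm St
row_key=B28: shipping_addr=NULL, billing_addr=NULL, → literal 28 Hill Ln → 28 Hill Ln
row_key=B30: shipping_addr=NULL, billing_addr=29 Hill Ln → 29 Hill Ln
row_key=B36: shipping_addr=NULL, billing_addr=49 Elm Ave → 49 Elm Ave
row_key=B41: shipping_addr=48 Main St → 48 Main St
row_key=B47: shipping_addr=37 Pine Rd → 37 Pine Rd
row_key=B56: shipping_addr=NULL, billing_addr=25 Elm Ave → 25 Elm Ave
row_key=B74: shipping_addr=51 Pine Rd → 51 Pine Rd
row_key=B87: shipping_addr=NULL, billing_addr=NULL, → literal 28 Hill Ln → 28 Hill Ln
row_key=B89: shipping_addr=NULL, billing_addr=12 Elm St → 12 Elm St
row_key=B90: shipping_addr=NULL, billing_addr=33 Elm St → 33 Elm St
row_key=B96: shipping_addr=NULL, billing_addr=NULL, → literal 28 Hill Ln → 28 Hill Ln
row_key=B97: shipping_addr=NULL, billing_addr=11 Pine Rd → 11 Pine Rd

28 Hill Ln, 59 Elm St, 28 Hill Ln, 29 Hill Ln, 49 Elm Ave, 48 Main St, 37 Pine Rd, 25 Elm Ave, 51 Pine Rd, 28 Hill Ln, 12 Elm St, 33 Elm St, 28 Hill Ln, 11 Pine Rd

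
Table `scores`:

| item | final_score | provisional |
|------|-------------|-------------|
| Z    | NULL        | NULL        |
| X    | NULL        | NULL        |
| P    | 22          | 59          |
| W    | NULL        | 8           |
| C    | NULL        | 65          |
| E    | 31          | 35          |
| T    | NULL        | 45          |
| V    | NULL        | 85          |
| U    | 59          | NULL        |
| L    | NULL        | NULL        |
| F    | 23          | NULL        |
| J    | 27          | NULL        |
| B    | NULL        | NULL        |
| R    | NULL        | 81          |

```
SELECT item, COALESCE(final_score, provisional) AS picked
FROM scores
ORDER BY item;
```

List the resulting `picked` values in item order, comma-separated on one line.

item=B: final_score=NULL, provisional=NULL (all NULL) → NULL
item=C: final_score=NULL, provisional=65 → 65
item=E: final_score=31 → 31
item=F: final_score=23 → 23
item=J: final_score=27 → 27
item=L: final_score=NULL, provisional=NULL (all NULL) → NULL
item=P: final_score=22 → 22
item=R: final_score=NULL, provisional=81 → 81
item=T: final_score=NULL, provisional=45 → 45
item=U: final_score=59 → 59
item=V: final_score=NULL, provisional=85 → 85
item=W: final_score=NULL, provisional=8 → 8
item=X: final_score=NULL, provisional=NULL (all NULL) → NULL
item=Z: final_score=NULL, provisional=NULL (all NULL) → NULL

NULL, 65, 31, 23, 27, NULL, 22, 81, 45, 59, 85, 8, NULL, NULL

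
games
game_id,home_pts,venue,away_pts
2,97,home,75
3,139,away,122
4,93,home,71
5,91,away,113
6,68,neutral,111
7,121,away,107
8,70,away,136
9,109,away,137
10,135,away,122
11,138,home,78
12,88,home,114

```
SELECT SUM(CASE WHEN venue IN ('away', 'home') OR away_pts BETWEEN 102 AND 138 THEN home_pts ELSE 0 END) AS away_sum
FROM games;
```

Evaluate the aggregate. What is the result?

game_id=2: ✓ → 97
game_id=3: ✓ → 139
game_id=4: ✓ → 93
game_id=5: ✓ → 91
game_id=6: ✓ → 68
game_id=7: ✓ → 121
game_id=8: ✓ → 70
game_id=9: ✓ → 109
game_id=10: ✓ → 135
game_id=11: ✓ → 138
game_id=12: ✓ → 88
away_sum = 97 + 139 + 93 + 91 + 68 + 121 + 70 + 109 + 135 + 138 + 88 = 1149

1149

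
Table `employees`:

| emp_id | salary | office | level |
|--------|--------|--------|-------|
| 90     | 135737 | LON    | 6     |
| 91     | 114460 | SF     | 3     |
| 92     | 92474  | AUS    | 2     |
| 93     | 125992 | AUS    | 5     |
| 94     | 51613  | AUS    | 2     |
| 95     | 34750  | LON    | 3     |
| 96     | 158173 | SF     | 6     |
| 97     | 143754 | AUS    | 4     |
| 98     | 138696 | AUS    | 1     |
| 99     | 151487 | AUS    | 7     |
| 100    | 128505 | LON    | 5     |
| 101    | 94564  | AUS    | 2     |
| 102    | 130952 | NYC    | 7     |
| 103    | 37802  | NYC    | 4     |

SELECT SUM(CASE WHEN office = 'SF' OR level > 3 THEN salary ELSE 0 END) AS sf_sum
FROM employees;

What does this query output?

1126862

emp_id=90: ✓ → 135737
emp_id=91: ✓ → 114460
emp_id=92: ✗
emp_id=93: ✓ → 125992
emp_id=94: ✗
emp_id=95: ✗
emp_id=96: ✓ → 158173
emp_id=97: ✓ → 143754
emp_id=98: ✗
emp_id=99: ✓ → 151487
emp_id=100: ✓ → 128505
emp_id=101: ✗
emp_id=102: ✓ → 130952
emp_id=103: ✓ → 37802
sf_sum = 135737 + 114460 + 125992 + 158173 + 143754 + 151487 + 128505 + 130952 + 37802 = 1126862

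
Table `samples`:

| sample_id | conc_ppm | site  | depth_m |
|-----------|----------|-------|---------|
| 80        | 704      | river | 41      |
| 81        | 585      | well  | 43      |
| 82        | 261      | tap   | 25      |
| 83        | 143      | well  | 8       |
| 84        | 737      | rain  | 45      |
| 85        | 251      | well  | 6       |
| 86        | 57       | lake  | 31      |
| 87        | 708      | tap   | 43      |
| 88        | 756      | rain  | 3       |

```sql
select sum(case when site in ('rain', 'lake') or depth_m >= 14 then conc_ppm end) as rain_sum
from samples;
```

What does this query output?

3808

sample_id=80: ✓ → 704
sample_id=81: ✓ → 585
sample_id=82: ✓ → 261
sample_id=83: ✗
sample_id=84: ✓ → 737
sample_id=85: ✗
sample_id=86: ✓ → 57
sample_id=87: ✓ → 708
sample_id=88: ✓ → 756
rain_sum = 704 + 585 + 261 + 737 + 57 + 708 + 756 = 3808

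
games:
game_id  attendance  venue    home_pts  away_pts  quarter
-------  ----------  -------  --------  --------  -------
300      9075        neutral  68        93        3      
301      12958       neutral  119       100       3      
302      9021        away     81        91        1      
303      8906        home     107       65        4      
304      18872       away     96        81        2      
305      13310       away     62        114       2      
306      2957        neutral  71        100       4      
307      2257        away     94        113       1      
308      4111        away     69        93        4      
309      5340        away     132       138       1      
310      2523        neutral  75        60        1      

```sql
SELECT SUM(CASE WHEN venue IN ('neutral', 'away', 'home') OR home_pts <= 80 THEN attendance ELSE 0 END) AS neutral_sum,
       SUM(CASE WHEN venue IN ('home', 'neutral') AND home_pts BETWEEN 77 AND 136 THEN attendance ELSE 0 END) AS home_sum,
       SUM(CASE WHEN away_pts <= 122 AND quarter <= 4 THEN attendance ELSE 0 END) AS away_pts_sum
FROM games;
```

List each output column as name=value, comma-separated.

neutral_sum=89330, home_sum=21864, away_pts_sum=83990

[neutral_sum: venue IN ('neutral', 'away', 'home') OR home_pts <= 80]
game_id=300: ✓ → 9075
game_id=301: ✓ → 12958
game_id=302: ✓ → 9021
game_id=303: ✓ → 8906
game_id=304: ✓ → 18872
game_id=305: ✓ → 13310
game_id=306: ✓ → 2957
game_id=307: ✓ → 2257
game_id=308: ✓ → 4111
game_id=309: ✓ → 5340
game_id=310: ✓ → 2523
neutral_sum = 9075 + 12958 + 9021 + 8906 + 18872 + 13310 + 2957 + 2257 + 4111 + 5340 + 2523 = 89330
—
[home_sum: venue IN ('home', 'neutral') AND home_pts BETWEEN 77 AND 136]
game_id=300: ✗
game_id=301: ✓ → 12958
game_id=302: ✗
game_id=303: ✓ → 8906
game_id=304: ✗
game_id=305: ✗
game_id=306: ✗
game_id=307: ✗
game_id=308: ✗
game_id=309: ✗
game_id=310: ✗
home_sum = 12958 + 8906 = 21864
—
[away_pts_sum: away_pts <= 122 AND quarter <= 4]
game_id=300: ✓ → 9075
game_id=301: ✓ → 12958
game_id=302: ✓ → 9021
game_id=303: ✓ → 8906
game_id=304: ✓ → 18872
game_id=305: ✓ → 13310
game_id=306: ✓ → 2957
game_id=307: ✓ → 2257
game_id=308: ✓ → 4111
game_id=309: ✗
game_id=310: ✓ → 2523
away_pts_sum = 9075 + 12958 + 9021 + 8906 + 18872 + 13310 + 2957 + 2257 + 4111 + 2523 = 83990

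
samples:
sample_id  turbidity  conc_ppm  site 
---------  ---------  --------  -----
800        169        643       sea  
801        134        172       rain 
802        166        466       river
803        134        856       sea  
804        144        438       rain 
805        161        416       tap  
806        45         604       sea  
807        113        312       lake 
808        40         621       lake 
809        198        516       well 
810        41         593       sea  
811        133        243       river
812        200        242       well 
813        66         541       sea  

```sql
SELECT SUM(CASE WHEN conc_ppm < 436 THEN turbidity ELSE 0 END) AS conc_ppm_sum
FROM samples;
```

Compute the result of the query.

741

sample_id=800: ✗
sample_id=801: ✓ → 134
sample_id=802: ✗
sample_id=803: ✗
sample_id=804: ✗
sample_id=805: ✓ → 161
sample_id=806: ✗
sample_id=807: ✓ → 113
sample_id=808: ✗
sample_id=809: ✗
sample_id=810: ✗
sample_id=811: ✓ → 133
sample_id=812: ✓ → 200
sample_id=813: ✗
conc_ppm_sum = 134 + 161 + 113 + 133 + 200 = 741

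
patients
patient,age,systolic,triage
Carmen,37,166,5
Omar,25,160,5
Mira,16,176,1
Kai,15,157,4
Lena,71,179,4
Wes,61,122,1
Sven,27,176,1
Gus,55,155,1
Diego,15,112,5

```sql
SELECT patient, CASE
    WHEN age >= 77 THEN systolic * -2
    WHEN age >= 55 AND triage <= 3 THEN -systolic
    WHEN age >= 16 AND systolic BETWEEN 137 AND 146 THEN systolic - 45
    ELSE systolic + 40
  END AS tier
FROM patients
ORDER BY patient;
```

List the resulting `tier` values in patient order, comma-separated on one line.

patient=Carmen: ELSE → 206
patient=Diego: ELSE → 152
patient=Gus: age >= 55 AND triage <= 3 → -155
patient=Kai: ELSE → 197
patient=Lena: ELSE → 219
patient=Mira: ELSE → 216
patient=Omar: ELSE → 200
patient=Sven: ELSE → 216
patient=Wes: age >= 55 AND triage <= 3 → -122

206, 152, -155, 197, 219, 216, 200, 216, -122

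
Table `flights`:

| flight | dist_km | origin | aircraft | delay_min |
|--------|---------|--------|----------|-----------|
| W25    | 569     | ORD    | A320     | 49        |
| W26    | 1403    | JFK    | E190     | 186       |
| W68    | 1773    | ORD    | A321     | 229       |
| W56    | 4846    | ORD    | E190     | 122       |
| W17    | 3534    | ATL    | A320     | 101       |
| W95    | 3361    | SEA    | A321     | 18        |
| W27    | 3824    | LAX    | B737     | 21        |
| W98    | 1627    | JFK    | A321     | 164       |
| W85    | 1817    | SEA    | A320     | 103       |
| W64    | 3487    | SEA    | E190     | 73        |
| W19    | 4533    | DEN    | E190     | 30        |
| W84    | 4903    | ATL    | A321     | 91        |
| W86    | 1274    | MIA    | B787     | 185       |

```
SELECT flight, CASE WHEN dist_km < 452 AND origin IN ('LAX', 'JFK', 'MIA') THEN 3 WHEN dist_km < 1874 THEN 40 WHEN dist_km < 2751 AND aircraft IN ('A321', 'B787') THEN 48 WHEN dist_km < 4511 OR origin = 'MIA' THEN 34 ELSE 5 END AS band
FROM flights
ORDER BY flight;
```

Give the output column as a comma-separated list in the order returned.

flight=W17: dist_km < 4511 OR origin = 'MIA' → 34
flight=W19: ELSE → 5
flight=W25: dist_km < 1874 → 40
flight=W26: dist_km < 1874 → 40
flight=W27: dist_km < 4511 OR origin = 'MIA' → 34
flight=W56: ELSE → 5
flight=W64: dist_km < 4511 OR origin = 'MIA' → 34
flight=W68: dist_km < 1874 → 40
flight=W84: ELSE → 5
flight=W85: dist_km < 1874 → 40
flight=W86: dist_km < 1874 → 40
flight=W95: dist_km < 4511 OR origin = 'MIA' → 34
flight=W98: dist_km < 1874 → 40

34, 5, 40, 40, 34, 5, 34, 40, 5, 40, 40, 34, 40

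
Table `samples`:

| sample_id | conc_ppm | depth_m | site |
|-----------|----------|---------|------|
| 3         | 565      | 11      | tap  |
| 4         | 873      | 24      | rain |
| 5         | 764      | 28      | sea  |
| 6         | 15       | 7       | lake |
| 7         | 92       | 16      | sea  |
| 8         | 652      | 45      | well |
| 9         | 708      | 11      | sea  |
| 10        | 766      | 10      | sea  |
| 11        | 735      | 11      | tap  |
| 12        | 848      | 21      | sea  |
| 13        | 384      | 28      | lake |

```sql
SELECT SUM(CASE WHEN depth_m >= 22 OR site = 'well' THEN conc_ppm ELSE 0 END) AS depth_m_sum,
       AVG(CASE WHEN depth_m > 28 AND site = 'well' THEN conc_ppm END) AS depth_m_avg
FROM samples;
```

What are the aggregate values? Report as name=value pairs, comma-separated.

[depth_m_sum: depth_m >= 22 OR site = 'well']
sample_id=3: ✗
sample_id=4: ✓ → 873
sample_id=5: ✓ → 764
sample_id=6: ✗
sample_id=7: ✗
sample_id=8: ✓ → 652
sample_id=9: ✗
sample_id=10: ✗
sample_id=11: ✗
sample_id=12: ✗
sample_id=13: ✓ → 384
depth_m_sum = 873 + 764 + 652 + 384 = 2673
—
[depth_m_avg: depth_m > 28 AND site = 'well']
sample_id=3: ✗
sample_id=4: ✗
sample_id=5: ✗
sample_id=6: ✗
sample_id=7: ✗
sample_id=8: ✓ → 652
sample_id=9: ✗
sample_id=10: ✗
sample_id=11: ✗
sample_id=12: ✗
sample_id=13: ✗
depth_m_avg = 652

depth_m_sum=2673, depth_m_avg=652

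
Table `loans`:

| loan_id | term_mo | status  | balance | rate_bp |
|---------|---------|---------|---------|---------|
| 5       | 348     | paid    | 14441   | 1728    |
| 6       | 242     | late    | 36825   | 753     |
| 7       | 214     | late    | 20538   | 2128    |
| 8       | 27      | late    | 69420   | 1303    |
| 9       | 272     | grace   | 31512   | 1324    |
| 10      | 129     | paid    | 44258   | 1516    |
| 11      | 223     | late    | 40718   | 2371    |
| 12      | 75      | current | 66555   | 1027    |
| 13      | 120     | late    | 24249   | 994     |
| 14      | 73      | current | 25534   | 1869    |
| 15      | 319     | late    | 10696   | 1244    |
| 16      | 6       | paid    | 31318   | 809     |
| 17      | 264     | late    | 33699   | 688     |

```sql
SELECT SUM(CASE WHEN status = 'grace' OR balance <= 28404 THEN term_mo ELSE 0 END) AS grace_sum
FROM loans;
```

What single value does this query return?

1346

loan_id=5: ✓ → 348
loan_id=6: ✗
loan_id=7: ✓ → 214
loan_id=8: ✗
loan_id=9: ✓ → 272
loan_id=10: ✗
loan_id=11: ✗
loan_id=12: ✗
loan_id=13: ✓ → 120
loan_id=14: ✓ → 73
loan_id=15: ✓ → 319
loan_id=16: ✗
loan_id=17: ✗
grace_sum = 348 + 214 + 272 + 120 + 73 + 319 = 1346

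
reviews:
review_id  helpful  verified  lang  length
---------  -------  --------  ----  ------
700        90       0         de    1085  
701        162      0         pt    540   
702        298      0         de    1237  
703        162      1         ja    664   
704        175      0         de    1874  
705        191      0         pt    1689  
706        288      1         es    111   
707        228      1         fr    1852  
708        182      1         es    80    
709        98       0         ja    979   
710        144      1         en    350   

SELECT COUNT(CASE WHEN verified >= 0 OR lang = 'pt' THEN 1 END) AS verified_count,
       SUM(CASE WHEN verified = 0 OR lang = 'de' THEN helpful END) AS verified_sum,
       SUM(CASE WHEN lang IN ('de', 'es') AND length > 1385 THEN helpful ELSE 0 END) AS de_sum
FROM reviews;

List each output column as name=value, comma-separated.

verified_count=11, verified_sum=1014, de_sum=175

[verified_count: verified >= 0 OR lang = 'pt']
review_id=700: ✓ → 1
review_id=701: ✓ → 1
review_id=702: ✓ → 1
review_id=703: ✓ → 1
review_id=704: ✓ → 1
review_id=705: ✓ → 1
review_id=706: ✓ → 1
review_id=707: ✓ → 1
review_id=708: ✓ → 1
review_id=709: ✓ → 1
review_id=710: ✓ → 1
verified_count = COUNT(1, 1, 1, 1, 1, 1, 1, 1, 1, 1, 1) = 11
—
[verified_sum: verified = 0 OR lang = 'de']
review_id=700: ✓ → 90
review_id=701: ✓ → 162
review_id=702: ✓ → 298
review_id=703: ✗
review_id=704: ✓ → 175
review_id=705: ✓ → 191
review_id=706: ✗
review_id=707: ✗
review_id=708: ✗
review_id=709: ✓ → 98
review_id=710: ✗
verified_sum = 90 + 162 + 298 + 175 + 191 + 98 = 1014
—
[de_sum: lang IN ('de', 'es') AND length > 1385]
review_id=700: ✗
review_id=701: ✗
review_id=702: ✗
review_id=703: ✗
review_id=704: ✓ → 175
review_id=705: ✗
review_id=706: ✗
review_id=707: ✗
review_id=708: ✗
review_id=709: ✗
review_id=710: ✗
de_sum = 175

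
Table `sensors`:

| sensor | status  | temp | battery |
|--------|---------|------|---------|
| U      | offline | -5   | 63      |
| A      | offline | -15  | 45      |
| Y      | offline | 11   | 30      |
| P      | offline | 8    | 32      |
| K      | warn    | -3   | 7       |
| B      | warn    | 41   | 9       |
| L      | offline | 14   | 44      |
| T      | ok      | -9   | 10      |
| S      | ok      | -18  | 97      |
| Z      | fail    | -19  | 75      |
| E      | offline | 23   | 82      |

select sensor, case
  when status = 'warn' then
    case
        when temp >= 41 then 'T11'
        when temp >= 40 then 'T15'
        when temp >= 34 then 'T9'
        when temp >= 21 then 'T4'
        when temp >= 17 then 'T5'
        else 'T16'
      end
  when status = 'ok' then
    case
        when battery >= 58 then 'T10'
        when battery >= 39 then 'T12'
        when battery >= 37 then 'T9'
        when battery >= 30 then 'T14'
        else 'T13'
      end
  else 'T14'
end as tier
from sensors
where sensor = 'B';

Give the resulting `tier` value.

T11

sensor = B: status=warn, temp=41, battery=9.
status='warn' → inner[temp >= 41] → T11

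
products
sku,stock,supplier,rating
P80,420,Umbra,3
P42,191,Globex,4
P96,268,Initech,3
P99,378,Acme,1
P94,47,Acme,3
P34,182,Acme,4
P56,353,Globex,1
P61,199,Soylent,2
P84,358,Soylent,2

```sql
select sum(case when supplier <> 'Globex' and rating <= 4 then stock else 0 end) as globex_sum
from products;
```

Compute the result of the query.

1852

sku=P80: ✓ → 420
sku=P42: ✗
sku=P96: ✓ → 268
sku=P99: ✓ → 378
sku=P94: ✓ → 47
sku=P34: ✓ → 182
sku=P56: ✗
sku=P61: ✓ → 199
sku=P84: ✓ → 358
globex_sum = 420 + 268 + 378 + 47 + 182 + 199 + 358 = 1852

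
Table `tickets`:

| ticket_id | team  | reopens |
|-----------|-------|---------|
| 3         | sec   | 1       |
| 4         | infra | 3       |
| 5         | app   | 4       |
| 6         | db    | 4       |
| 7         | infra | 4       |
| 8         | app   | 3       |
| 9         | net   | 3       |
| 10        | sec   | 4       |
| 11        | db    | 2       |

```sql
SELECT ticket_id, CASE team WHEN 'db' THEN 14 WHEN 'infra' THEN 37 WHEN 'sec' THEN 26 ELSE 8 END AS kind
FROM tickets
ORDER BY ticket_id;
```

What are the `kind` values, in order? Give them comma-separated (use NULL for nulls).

ticket_id=3: team='sec' → 26
ticket_id=4: team='infra' → 37
ticket_id=5: ELSE → 8
ticket_id=6: team='db' → 14
ticket_id=7: team='infra' → 37
ticket_id=8: ELSE → 8
ticket_id=9: ELSE → 8
ticket_id=10: team='sec' → 26
ticket_id=11: team='db' → 14

26, 37, 8, 14, 37, 8, 8, 26, 14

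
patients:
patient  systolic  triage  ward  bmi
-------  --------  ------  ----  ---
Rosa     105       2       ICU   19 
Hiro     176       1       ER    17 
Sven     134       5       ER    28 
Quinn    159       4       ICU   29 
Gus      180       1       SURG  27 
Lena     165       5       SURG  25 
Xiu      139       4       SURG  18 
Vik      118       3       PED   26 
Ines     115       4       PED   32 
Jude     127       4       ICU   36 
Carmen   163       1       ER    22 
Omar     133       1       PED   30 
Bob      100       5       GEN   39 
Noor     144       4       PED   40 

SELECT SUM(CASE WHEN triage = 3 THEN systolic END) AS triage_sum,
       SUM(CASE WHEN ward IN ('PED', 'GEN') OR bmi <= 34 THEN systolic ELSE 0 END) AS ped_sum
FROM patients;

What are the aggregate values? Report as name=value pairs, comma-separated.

triage_sum=118, ped_sum=1831

[triage_sum: triage = 3]
patient=Rosa: ✗
patient=Hiro: ✗
patient=Sven: ✗
patient=Quinn: ✗
patient=Gus: ✗
patient=Lena: ✗
patient=Xiu: ✗
patient=Vik: ✓ → 118
patient=Ines: ✗
patient=Jude: ✗
patient=Carmen: ✗
patient=Omar: ✗
patient=Bob: ✗
patient=Noor: ✗
triage_sum = 118
—
[ped_sum: ward IN ('PED', 'GEN') OR bmi <= 34]
patient=Rosa: ✓ → 105
patient=Hiro: ✓ → 176
patient=Sven: ✓ → 134
patient=Quinn: ✓ → 159
patient=Gus: ✓ → 180
patient=Lena: ✓ → 165
patient=Xiu: ✓ → 139
patient=Vik: ✓ → 118
patient=Ines: ✓ → 115
patient=Jude: ✗
patient=Carmen: ✓ → 163
patient=Omar: ✓ → 133
patient=Bob: ✓ → 100
patient=Noor: ✓ → 144
ped_sum = 105 + 176 + 134 + 159 + 180 + 165 + 139 + 118 + 115 + 163 + 133 + 100 + 144 = 1831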